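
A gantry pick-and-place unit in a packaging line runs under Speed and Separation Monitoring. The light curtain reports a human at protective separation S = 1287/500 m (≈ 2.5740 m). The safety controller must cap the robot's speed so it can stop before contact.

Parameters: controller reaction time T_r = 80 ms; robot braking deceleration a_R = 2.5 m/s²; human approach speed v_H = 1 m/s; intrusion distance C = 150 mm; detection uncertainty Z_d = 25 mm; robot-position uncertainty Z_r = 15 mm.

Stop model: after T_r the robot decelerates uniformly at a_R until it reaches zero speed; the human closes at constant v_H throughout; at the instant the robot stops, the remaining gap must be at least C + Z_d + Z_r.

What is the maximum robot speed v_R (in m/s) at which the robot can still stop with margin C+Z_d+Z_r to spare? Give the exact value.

at the boundary: (1/5)·v² + (12/25)·v + (-288/125) = 0
  disc = (12/25)² − 4·(1/5)·(-288/125) = 1296/625 ; √disc = 36/25
  v_R = (−(12/25) + 36/25) / (2·(1/5)) = 12/5 m/s
check:
T_s = v_R/a_R = (12/5)/(5/2) = 0.9600 s
robot in T_r: 2.4000·0.0800 = 0.1920 m
robot covers 2.4000·0.9600 − ½·2.5000·0.9600² = 1.1520 m while stopping
person approaches 1.0000·(0.0800+0.9600) = 1.0400 m
margins: 0.1500+0.0250+0.0150 = 0.1900 m
sum ≈ 0.1920+1.1520+1.0400+0.1900 ≈ 2.5740 m = S ✓

v_R_max = 12/5 m/s = 2.4000 m/s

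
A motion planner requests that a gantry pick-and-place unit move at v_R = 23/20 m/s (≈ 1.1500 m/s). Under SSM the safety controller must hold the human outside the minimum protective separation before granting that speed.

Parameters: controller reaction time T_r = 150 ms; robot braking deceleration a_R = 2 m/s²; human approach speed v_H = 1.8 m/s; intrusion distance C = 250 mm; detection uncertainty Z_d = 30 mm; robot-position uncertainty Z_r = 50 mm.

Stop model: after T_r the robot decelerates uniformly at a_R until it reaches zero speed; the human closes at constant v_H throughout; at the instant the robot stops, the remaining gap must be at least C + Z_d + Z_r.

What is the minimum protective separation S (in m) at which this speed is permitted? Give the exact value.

T_s = v_R/a_R = (23/20)/2 = 0.5750 s
robot covers v_R·T_r = 1.1500·0.1500 = 0.1725 m before braking
braking distance = 1.1500²/(2·2.0000) = 0.3306 m
person approaches 1.8000·(0.1500+0.5750) = 1.3050 m
C+Z_d+Z_r = 0.2500+0.0300+0.0500 = 0.3300 m
S_min ≈ 0.1725+0.3306+1.3050+0.3300  ⇒  S_min = 3421/1600 m

S_min = 3421/1600 m = 2.1381 m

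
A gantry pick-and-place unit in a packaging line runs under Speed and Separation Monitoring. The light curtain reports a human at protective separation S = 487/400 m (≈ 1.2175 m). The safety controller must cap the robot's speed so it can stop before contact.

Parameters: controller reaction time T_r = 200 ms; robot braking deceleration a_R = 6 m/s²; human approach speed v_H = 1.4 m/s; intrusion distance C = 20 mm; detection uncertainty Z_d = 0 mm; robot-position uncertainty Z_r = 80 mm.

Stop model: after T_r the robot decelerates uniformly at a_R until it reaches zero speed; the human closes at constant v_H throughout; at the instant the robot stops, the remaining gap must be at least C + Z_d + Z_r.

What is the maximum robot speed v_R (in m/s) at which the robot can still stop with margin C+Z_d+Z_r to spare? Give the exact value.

v_R_max = 3/2 m/s = 1.5000 m/s

quadratic (1/12)·v² + (13/30)·v + (-67/80) = 0
  disc = (13/30)² − 4·(1/12)·(-67/80) = 1681/3600 ; √disc = 41/60
  v_R = (−(13/30) + 41/60) / (2·(1/12)) = 3/2 m/s
check:
stop time T_s = (3/2)/6 = 0.2500 s
robot covers v_R·T_r = 1.5000·0.2000 = 0.3000 m before braking
braking distance = 1.5000²/(2·6.0000) = 0.1875 m
human over T_r+T_s: 1.4000·(0.2000+0.2500) = 0.6300 m
residual clearance needed = 0.0200+0.0000+0.0800 = 0.1000 m
sum ≈ 0.3000+0.1875+0.6300+0.1000 ≈ 1.2175 m = S ✓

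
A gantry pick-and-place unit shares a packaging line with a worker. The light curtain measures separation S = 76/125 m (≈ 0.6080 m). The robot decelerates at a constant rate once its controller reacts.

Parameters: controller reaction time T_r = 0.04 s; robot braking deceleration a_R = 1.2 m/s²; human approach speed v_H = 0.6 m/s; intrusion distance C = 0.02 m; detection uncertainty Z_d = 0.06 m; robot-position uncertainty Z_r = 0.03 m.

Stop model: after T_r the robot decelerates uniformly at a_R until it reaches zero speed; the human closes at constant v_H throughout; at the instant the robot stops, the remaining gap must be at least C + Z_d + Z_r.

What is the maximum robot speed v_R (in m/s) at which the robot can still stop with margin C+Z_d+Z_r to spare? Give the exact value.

at the boundary: (5/12)·v² + (27/50)·v + (-237/500) = 0
  disc = (27/50)² − 4·(5/12)·(-237/500) = 676/625 ; √disc = 26/25
  v_R = (−(27/50) + 26/25) / (2·(5/12)) = 3/5 m/s
check:
T_s = v_R/a_R = (3/5)/(6/5) = 0.5000 s
reaction-phase robot travel = 0.6000·0.0400 = 0.0240 m
robot under decel: 0.6000²/(2·1.2000) = 0.1500 m
human closes 0.6000·0.5400 = 0.3240 m
C+Z_d+Z_r = 0.0200+0.0600+0.0300 = 0.1100 m
sum ≈ 0.0240+0.1500+0.3240+0.1100 ≈ 0.6080 m = S ✓

v_R_max = 3/5 m/s = 0.6000 m/s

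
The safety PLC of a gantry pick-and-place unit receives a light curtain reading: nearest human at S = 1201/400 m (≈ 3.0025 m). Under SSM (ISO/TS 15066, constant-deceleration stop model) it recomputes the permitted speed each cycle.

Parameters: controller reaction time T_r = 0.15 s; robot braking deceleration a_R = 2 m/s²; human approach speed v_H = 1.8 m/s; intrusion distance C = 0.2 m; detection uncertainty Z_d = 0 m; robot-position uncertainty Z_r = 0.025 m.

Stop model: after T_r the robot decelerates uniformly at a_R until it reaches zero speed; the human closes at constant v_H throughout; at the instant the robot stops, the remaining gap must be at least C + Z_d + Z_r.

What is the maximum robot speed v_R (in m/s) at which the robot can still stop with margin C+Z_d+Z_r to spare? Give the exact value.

at the boundary: (1/4)·v² + (21/20)·v + (-1003/400) = 0
  disc = (21/20)² − 4·(1/4)·(-1003/400) = 361/100 ; √disc = 19/10
  v_R = (−(21/20) + 19/10) / (2·(1/4)) = 17/10 m/s
check:
stop time T_s = (17/10)/2 = 0.8500 s
robot in T_r: 1.7000·0.1500 = 0.2550 m
robot under decel: 1.7000²/(2·2.0000) = 0.7225 m
person approaches 1.8000·(0.1500+0.8500) = 1.8000 m
margins: 0.2000+0.0000+0.0250 = 0.2250 m
sum ≈ 0.2550+0.7225+1.8000+0.2250 ≈ 3.0025 m = S ✓

v_R_max = 17/10 m/s = 1.7000 m/s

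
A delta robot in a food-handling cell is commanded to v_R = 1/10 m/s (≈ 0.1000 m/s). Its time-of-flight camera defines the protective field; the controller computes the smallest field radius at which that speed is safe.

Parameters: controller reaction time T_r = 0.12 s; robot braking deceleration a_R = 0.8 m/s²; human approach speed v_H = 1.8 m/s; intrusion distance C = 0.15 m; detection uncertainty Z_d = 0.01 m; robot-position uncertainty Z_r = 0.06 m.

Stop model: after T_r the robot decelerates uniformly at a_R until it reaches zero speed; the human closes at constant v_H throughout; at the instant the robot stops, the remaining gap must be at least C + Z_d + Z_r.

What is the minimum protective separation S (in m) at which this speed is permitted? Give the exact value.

braking lasts T_s = (1/10)/(4/5) = 0.1250 s
robot covers v_R·T_r = 0.1000·0.1200 = 0.0120 m before braking
robot covers 0.1000·0.1250 − ½·0.8000·0.1250² = 0.0063 m while stopping
human over T_r+T_s: 1.8000·(0.1200+0.1250) = 0.4410 m
residual clearance needed = 0.1500+0.0100+0.0600 = 0.2200 m
S_min ≈ 0.0120+0.0063+0.4410+0.2200  ⇒  S_min = 2717/4000 m

S_min = 2717/4000 m = 0.6793 m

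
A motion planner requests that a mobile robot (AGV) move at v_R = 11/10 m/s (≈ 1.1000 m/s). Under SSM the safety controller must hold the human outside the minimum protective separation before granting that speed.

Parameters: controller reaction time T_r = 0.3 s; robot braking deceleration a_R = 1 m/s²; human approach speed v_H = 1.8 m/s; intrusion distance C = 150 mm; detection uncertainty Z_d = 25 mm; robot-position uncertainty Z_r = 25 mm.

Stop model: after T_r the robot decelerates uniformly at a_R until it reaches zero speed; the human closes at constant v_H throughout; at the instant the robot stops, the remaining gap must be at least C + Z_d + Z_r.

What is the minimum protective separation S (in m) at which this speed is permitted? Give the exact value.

T_s = v_R/a_R = (11/10)/1 = 1.1000 s
robot in T_r: 1.1000·0.3000 = 0.3300 m
braking distance = 1.1000²/(2·1.0000) = 0.6050 m
person approaches 1.8000·(0.3000+1.1000) = 2.5200 m
residual clearance needed = 0.1500+0.0250+0.0250 = 0.2000 m
S_min ≈ 0.3300+0.6050+2.5200+0.2000  ⇒  S_min = 731/200 m

S_min = 731/200 m = 3.6550 m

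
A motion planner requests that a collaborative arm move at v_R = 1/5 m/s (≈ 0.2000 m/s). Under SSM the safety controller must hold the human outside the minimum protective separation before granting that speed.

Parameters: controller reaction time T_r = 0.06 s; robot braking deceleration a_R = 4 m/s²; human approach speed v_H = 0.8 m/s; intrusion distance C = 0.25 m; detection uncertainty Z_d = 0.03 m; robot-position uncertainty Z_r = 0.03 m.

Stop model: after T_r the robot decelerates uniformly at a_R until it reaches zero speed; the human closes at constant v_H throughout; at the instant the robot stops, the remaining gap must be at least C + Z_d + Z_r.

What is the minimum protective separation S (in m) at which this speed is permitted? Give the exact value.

S_min = 83/200 m = 0.4150 m

T_s = v_R/a_R = (1/5)/4 = 0.0500 s
robot covers v_R·T_r = 0.2000·0.0600 = 0.0120 m before braking
robot covers 0.2000·0.0500 − ½·4.0000·0.0500² = 0.0050 m while stopping
human over T_r+T_s: 0.8000·(0.0600+0.0500) = 0.0880 m
residual clearance needed = 0.2500+0.0300+0.0300 = 0.3100 m
S_min ≈ 0.0120+0.0050+0.0880+0.3100  ⇒  S_min = 83/200 m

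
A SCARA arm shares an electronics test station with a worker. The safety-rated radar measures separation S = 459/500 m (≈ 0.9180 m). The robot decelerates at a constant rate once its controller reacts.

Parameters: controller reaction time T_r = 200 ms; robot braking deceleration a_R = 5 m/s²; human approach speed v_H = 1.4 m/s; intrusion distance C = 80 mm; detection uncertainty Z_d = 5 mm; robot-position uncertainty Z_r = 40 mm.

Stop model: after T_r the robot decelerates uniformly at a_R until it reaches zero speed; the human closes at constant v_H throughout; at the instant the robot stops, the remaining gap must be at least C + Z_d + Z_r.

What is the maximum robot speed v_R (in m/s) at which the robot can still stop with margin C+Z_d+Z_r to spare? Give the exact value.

at the boundary: (1/10)·v² + (12/25)·v + (-513/1000) = 0
  disc = (12/25)² − 4·(1/10)·(-513/1000) = 1089/2500 ; √disc = 33/50
  v_R = (−(12/25) + 33/50) / (2·(1/10)) = 9/10 m/s
check:
stop time T_s = (9/10)/5 = 0.1800 s
robot in T_r: 0.9000·0.2000 = 0.1800 m
robot covers 0.9000·0.1800 − ½·5.0000·0.1800² = 0.0810 m while stopping
person approaches 1.4000·(0.2000+0.1800) = 0.5320 m
C+Z_d+Z_r = 0.0800+0.0050+0.0400 = 0.1250 m
sum ≈ 0.1800+0.0810+0.5320+0.1250 ≈ 0.9180 m = S ✓

v_R_max = 9/10 m/s = 0.9000 m/s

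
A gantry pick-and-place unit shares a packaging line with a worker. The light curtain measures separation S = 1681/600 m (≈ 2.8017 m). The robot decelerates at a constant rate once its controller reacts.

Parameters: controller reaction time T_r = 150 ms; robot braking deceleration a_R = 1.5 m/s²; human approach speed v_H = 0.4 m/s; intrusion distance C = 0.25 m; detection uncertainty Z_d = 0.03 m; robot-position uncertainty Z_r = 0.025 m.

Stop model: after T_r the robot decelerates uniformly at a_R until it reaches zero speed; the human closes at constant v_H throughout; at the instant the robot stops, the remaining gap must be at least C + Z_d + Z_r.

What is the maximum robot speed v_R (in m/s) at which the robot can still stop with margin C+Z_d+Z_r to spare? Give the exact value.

v_R_max = 43/20 m/s = 2.1500 m/s

at the boundary: (1/3)·v² + (5/12)·v + (-731/300) = 0
  disc = (5/12)² − 4·(1/3)·(-731/300) = 1369/400 ; √disc = 37/20
  v_R = (−(5/12) + 37/20) / (2·(1/3)) = 43/20 m/s
check:
stop time T_s = (43/20)/(3/2) = 1.4333 s
reaction-phase robot travel = 2.1500·0.1500 = 0.3225 m
robot covers 2.1500·1.4333 − ½·1.5000·1.4333² = 1.5408 m while stopping
human over T_r+T_s: 0.4000·(0.1500+1.4333) = 0.6333 m
C+Z_d+Z_r = 0.2500+0.0300+0.0250 = 0.3050 m
sum ≈ 0.3225+1.5408+0.6333+0.3050 ≈ 2.8017 m = S ✓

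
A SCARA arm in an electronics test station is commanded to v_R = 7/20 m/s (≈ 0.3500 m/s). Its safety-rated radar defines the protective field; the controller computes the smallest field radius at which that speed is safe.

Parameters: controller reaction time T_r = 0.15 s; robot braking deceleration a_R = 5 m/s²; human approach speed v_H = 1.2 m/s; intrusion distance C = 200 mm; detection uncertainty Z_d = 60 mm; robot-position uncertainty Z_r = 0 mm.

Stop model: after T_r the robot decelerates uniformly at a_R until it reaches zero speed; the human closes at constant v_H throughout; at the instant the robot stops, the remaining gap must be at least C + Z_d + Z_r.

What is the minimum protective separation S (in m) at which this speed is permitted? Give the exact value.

braking lasts T_s = (7/20)/5 = 0.0700 s
robot in T_r: 0.3500·0.1500 = 0.0525 m
robot under decel: 0.3500²/(2·5.0000) = 0.0123 m
human closes 1.2000·0.2200 = 0.2640 m
residual clearance needed = 0.2000+0.0600+0.0000 = 0.2600 m
S_min ≈ 0.0525+0.0123+0.2640+0.2600  ⇒  S_min = 471/800 m

S_min = 471/800 m = 0.5887 m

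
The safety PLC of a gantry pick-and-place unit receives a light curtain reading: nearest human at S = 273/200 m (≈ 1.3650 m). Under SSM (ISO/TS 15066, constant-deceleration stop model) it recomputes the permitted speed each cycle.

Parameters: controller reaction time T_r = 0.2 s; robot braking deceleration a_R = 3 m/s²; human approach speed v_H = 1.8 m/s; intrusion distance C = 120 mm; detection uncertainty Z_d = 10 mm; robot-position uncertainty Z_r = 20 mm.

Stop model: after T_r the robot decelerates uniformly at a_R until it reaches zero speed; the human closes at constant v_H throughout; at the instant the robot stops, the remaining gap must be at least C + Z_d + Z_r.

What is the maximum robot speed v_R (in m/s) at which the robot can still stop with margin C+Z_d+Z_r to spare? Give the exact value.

v_R_max = 9/10 m/s = 0.9000 m/s

at the boundary: (1/6)·v² + (4/5)·v + (-171/200) = 0
  disc = (4/5)² − 4·(1/6)·(-171/200) = 121/100 ; √disc = 11/10
  v_R = (−(4/5) + 11/10) / (2·(1/6)) = 9/10 m/s
check:
braking lasts T_s = (9/10)/3 = 0.3000 s
robot in T_r: 0.9000·0.2000 = 0.1800 m
robot covers 0.9000·0.3000 − ½·3.0000·0.3000² = 0.1350 m while stopping
person approaches 1.8000·(0.2000+0.3000) = 0.9000 m
margins: 0.1200+0.0100+0.0200 = 0.1500 m
sum ≈ 0.1800+0.1350+0.9000+0.1500 ≈ 1.3650 m = S ✓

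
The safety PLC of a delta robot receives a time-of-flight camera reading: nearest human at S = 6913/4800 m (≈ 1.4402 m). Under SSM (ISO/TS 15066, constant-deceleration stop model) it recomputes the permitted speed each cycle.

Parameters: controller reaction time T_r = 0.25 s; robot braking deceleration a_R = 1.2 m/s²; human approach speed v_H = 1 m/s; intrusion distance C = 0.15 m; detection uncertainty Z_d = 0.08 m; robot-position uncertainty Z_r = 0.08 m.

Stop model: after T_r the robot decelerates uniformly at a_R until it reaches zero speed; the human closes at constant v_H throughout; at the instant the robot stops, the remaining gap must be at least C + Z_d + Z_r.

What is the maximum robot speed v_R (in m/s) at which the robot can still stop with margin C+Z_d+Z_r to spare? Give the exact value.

v_R_max = 13/20 m/s = 0.6500 m/s

collect terms ⇒ (5/12)·v_R² + (13/12)·v_R + (-169/192) = 0
  disc = (13/12)² − 4·(5/12)·(-169/192) = 169/64 ; √disc = 13/8
  v_R = (−(13/12) + 13/8) / (2·(5/12)) = 13/20 m/s
check:
braking lasts T_s = (13/20)/(6/5) = 0.5417 s
reaction-phase robot travel = 0.6500·0.2500 = 0.1625 m
robot under decel: 0.6500²/(2·1.2000) = 0.1760 m
person approaches 1.0000·(0.2500+0.5417) = 0.7917 m
residual clearance needed = 0.1500+0.0800+0.0800 = 0.3100 m
sum ≈ 0.1625+0.1760+0.7917+0.3100 ≈ 1.4402 m = S ✓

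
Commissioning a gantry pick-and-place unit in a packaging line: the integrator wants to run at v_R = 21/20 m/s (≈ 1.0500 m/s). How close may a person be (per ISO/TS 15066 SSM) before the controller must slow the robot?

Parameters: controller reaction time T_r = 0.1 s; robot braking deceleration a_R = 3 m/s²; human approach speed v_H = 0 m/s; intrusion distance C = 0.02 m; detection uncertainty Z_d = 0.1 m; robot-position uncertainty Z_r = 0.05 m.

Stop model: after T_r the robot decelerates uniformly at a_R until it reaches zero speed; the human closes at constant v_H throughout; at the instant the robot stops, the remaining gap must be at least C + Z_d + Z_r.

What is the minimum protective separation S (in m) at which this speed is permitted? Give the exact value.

S_min = 367/800 m = 0.4587 m

braking lasts T_s = (21/20)/3 = 0.3500 s
robot in T_r: 1.0500·0.1000 = 0.1050 m
robot covers 1.0500·0.3500 − ½·3.0000·0.3500² = 0.1837 m while stopping
human over T_r+T_s: 0.0000·(0.1000+0.3500) = 0.0000 m
residual clearance needed = 0.0200+0.1000+0.0500 = 0.1700 m
S_min ≈ 0.1050+0.1837+0.0000+0.1700  ⇒  S_min = 367/800 m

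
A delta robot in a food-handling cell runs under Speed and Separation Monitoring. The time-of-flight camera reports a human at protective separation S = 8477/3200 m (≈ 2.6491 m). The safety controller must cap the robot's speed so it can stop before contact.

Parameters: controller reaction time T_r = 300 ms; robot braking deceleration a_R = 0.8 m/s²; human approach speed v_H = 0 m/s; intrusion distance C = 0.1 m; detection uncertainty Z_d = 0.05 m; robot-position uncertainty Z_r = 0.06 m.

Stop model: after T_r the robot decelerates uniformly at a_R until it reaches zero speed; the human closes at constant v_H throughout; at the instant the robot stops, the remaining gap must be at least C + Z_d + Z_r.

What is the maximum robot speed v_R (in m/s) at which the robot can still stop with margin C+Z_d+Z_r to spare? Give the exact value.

v_R_max = 7/4 m/s = 1.7500 m/s

quadratic (5/8)·v² + (3/10)·v + (-1561/640) = 0
  disc = (3/10)² − 4·(5/8)·(-1561/640) = 39601/6400 ; √disc = 199/80
  v_R = (−(3/10) + 199/80) / (2·(5/8)) = 7/4 m/s
check:
T_s = v_R/a_R = (7/4)/(4/5) = 2.1875 s
robot covers v_R·T_r = 1.7500·0.3000 = 0.5250 m before braking
robot under decel: 1.7500²/(2·0.8000) = 1.9141 m
human over T_r+T_s: 0.0000·(0.3000+2.1875) = 0.0000 m
C+Z_d+Z_r = 0.1000+0.0500+0.0600 = 0.2100 m
sum ≈ 0.5250+1.9141+0.0000+0.2100 ≈ 2.6491 m = S ✓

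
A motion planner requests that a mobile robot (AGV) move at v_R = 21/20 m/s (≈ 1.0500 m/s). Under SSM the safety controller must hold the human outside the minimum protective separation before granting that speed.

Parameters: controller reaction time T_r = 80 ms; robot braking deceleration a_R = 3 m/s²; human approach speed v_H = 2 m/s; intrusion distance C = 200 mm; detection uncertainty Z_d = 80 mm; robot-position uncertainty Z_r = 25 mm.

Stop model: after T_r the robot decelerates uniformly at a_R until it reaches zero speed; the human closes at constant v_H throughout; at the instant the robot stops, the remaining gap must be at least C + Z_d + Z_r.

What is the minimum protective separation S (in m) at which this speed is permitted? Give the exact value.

stop time T_s = (21/20)/3 = 0.3500 s
robot in T_r: 1.0500·0.0800 = 0.0840 m
braking distance = 1.0500²/(2·3.0000) = 0.1837 m
person approaches 2.0000·(0.0800+0.3500) = 0.8600 m
residual clearance needed = 0.2000+0.0800+0.0250 = 0.3050 m
S_min ≈ 0.0840+0.1837+0.8600+0.3050  ⇒  S_min = 5731/4000 m

S_min = 5731/4000 m = 1.4327 m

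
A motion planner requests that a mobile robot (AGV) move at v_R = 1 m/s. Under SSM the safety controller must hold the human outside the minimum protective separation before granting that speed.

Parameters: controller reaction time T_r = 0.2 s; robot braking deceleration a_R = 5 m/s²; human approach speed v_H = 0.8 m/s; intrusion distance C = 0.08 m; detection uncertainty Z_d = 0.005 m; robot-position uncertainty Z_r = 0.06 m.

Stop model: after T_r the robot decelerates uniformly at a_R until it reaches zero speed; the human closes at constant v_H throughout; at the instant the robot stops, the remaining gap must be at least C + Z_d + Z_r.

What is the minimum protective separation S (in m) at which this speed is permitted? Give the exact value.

S_min = 153/200 m = 0.7650 m

braking lasts T_s = 1/5 = 0.2000 s
robot covers v_R·T_r = 1.0000·0.2000 = 0.2000 m before braking
robot covers 1.0000·0.2000 − ½·5.0000·0.2000² = 0.1000 m while stopping
person approaches 0.8000·(0.2000+0.2000) = 0.3200 m
residual clearance needed = 0.0800+0.0050+0.0600 = 0.1450 m
S_min ≈ 0.2000+0.1000+0.3200+0.1450  ⇒  S_min = 153/200 m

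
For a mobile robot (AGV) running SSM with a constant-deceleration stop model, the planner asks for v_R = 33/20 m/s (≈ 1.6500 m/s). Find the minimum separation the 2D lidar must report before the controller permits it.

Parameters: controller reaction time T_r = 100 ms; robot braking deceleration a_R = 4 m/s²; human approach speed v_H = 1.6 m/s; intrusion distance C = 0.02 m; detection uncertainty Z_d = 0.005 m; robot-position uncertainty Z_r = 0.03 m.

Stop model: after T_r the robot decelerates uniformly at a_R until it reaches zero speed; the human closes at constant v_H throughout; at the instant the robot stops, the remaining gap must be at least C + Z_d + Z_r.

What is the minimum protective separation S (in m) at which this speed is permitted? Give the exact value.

T_s = v_R/a_R = (33/20)/4 = 0.4125 s
robot covers v_R·T_r = 1.6500·0.1000 = 0.1650 m before braking
robot under decel: 1.6500²/(2·4.0000) = 0.3403 m
person approaches 1.6000·(0.1000+0.4125) = 0.8200 m
margins: 0.0200+0.0050+0.0300 = 0.0550 m
S_min ≈ 0.1650+0.3403+0.8200+0.0550  ⇒  S_min = 4417/3200 m

S_min = 4417/3200 m = 1.3803 m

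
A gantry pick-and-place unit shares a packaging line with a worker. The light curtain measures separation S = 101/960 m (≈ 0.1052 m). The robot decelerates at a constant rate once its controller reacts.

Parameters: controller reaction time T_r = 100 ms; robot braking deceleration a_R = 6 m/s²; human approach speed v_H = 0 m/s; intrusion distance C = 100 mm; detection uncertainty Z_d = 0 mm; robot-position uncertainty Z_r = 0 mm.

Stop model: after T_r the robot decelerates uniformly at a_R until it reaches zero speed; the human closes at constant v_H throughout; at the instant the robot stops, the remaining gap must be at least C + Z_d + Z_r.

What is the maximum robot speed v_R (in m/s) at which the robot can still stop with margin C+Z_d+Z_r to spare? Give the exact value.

collect terms ⇒ (1/12)·v_R² + (1/10)·v_R + (-1/192) = 0
  disc = (1/10)² − 4·(1/12)·(-1/192) = 169/14400 ; √disc = 13/120
  v_R = (−(1/10) + 13/120) / (2·(1/12)) = 1/20 m/s
check:
stop time T_s = (1/20)/6 = 0.0083 s
robot covers v_R·T_r = 0.0500·0.1000 = 0.0050 m before braking
robot covers 0.0500·0.0083 − ½·6.0000·0.0083² = 0.0002 m while stopping
person approaches 0.0000·(0.1000+0.0083) = 0.0000 m
residual clearance needed = 0.1000+0.0000+0.0000 = 0.1000 m
sum ≈ 0.0050+0.0002+0.0000+0.1000 ≈ 0.1052 m = S ✓

v_R_max = 1/20 m/s = 0.0500 m/s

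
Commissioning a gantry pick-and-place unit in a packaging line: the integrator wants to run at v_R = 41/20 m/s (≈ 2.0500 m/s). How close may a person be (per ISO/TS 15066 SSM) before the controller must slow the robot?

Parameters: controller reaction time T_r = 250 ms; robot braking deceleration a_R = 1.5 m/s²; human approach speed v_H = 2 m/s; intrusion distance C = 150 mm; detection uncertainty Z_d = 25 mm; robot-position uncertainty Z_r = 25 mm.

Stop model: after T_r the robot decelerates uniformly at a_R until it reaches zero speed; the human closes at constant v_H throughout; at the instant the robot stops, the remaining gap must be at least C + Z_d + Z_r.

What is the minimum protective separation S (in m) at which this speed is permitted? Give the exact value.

braking lasts T_s = (41/20)/(3/2) = 1.3667 s
reaction-phase robot travel = 2.0500·0.2500 = 0.5125 m
robot under decel: 2.0500²/(2·1.5000) = 1.4008 m
person approaches 2.0000·(0.2500+1.3667) = 3.2333 m
residual clearance needed = 0.1500+0.0250+0.0250 = 0.2000 m
S_min ≈ 0.5125+1.4008+3.2333+0.2000  ⇒  S_min = 401/75 m

S_min = 401/75 m = 5.3467 m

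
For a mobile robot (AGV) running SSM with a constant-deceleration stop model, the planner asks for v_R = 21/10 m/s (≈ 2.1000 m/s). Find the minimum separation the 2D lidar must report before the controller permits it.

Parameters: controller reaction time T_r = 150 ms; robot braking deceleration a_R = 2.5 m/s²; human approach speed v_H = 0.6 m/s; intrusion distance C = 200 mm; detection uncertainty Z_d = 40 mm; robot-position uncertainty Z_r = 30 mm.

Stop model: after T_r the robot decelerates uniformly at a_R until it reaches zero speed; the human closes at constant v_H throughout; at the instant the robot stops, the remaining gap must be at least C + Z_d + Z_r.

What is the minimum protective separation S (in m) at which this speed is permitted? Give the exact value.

T_s = v_R/a_R = (21/10)/(5/2) = 0.8400 s
reaction-phase robot travel = 2.1000·0.1500 = 0.3150 m
robot covers 2.1000·0.8400 − ½·2.5000·0.8400² = 0.8820 m while stopping
person approaches 0.6000·(0.1500+0.8400) = 0.5940 m
margins: 0.2000+0.0400+0.0300 = 0.2700 m
S_min ≈ 0.3150+0.8820+0.5940+0.2700  ⇒  S_min = 2061/1000 m

S_min = 2061/1000 m = 2.0610 m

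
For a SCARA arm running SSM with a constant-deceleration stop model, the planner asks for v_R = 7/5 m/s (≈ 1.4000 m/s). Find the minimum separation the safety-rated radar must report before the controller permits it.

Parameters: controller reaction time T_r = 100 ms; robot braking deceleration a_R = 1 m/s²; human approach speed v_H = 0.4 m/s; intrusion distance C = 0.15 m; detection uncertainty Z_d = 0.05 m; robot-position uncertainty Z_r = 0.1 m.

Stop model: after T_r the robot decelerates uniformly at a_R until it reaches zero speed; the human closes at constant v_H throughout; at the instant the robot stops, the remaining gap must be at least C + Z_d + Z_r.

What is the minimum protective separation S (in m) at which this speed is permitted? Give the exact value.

stop time T_s = (7/5)/1 = 1.4000 s
reaction-phase robot travel = 1.4000·0.1000 = 0.1400 m
braking distance = 1.4000²/(2·1.0000) = 0.9800 m
human over T_r+T_s: 0.4000·(0.1000+1.4000) = 0.6000 m
margins: 0.1500+0.0500+0.1000 = 0.3000 m
S_min ≈ 0.1400+0.9800+0.6000+0.3000  ⇒  S_min = 101/50 m

S_min = 101/50 m = 2.0200 m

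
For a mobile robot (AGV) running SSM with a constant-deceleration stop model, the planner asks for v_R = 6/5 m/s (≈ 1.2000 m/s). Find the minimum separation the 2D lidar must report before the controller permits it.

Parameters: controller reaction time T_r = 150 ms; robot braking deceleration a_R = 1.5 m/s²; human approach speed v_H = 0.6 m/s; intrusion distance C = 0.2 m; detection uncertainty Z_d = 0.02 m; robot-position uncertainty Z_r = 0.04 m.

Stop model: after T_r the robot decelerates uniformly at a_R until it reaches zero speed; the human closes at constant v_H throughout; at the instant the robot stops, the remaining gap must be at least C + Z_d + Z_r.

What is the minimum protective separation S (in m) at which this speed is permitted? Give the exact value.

S_min = 149/100 m = 1.4900 m

braking lasts T_s = (6/5)/(3/2) = 0.8000 s
reaction-phase robot travel = 1.2000·0.1500 = 0.1800 m
braking distance = 1.2000²/(2·1.5000) = 0.4800 m
human closes 0.6000·0.9500 = 0.5700 m
residual clearance needed = 0.2000+0.0200+0.0400 = 0.2600 m
S_min ≈ 0.1800+0.4800+0.5700+0.2600  ⇒  S_min = 149/100 m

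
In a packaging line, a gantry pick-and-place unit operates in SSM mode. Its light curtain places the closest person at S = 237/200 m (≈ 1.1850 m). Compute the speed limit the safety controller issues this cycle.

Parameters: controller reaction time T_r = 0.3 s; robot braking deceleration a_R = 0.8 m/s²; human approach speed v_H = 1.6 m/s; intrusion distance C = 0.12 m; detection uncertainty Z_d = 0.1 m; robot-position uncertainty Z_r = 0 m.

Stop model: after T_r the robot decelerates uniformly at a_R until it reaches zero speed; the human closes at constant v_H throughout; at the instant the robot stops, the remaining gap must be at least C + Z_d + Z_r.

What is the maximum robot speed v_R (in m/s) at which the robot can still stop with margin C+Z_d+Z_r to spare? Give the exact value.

v_R_max = 1/5 m/s = 0.2000 m/s

quadratic (5/8)·v² + (23/10)·v + (-97/200) = 0
  disc = (23/10)² − 4·(5/8)·(-97/200) = 2601/400 ; √disc = 51/20
  v_R = (−(23/10) + 51/20) / (2·(5/8)) = 1/5 m/s
check:
braking lasts T_s = (1/5)/(4/5) = 0.2500 s
robot covers v_R·T_r = 0.2000·0.3000 = 0.0600 m before braking
robot under decel: 0.2000²/(2·0.8000) = 0.0250 m
person approaches 1.6000·(0.3000+0.2500) = 0.8800 m
residual clearance needed = 0.1200+0.1000+0.0000 = 0.2200 m
sum ≈ 0.0600+0.0250+0.8800+0.2200 ≈ 1.1850 m = S ✓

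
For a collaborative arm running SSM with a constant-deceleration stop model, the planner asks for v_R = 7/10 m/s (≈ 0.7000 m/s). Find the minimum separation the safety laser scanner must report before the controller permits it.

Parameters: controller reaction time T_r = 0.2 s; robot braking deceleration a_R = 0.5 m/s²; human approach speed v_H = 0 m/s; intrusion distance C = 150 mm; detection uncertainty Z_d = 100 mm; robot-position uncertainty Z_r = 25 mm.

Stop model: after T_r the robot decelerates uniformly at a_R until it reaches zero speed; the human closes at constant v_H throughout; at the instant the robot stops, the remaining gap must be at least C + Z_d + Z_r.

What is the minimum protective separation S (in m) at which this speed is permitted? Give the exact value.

T_s = v_R/a_R = (7/10)/(1/2) = 1.4000 s
robot covers v_R·T_r = 0.7000·0.2000 = 0.1400 m before braking
robot covers 0.7000·1.4000 − ½·0.5000·1.4000² = 0.4900 m while stopping
person approaches 0.0000·(0.2000+1.4000) = 0.0000 m
C+Z_d+Z_r = 0.1500+0.1000+0.0250 = 0.2750 m
S_min ≈ 0.1400+0.4900+0.0000+0.2750  ⇒  S_min = 181/200 m

S_min = 181/200 m = 0.9050 m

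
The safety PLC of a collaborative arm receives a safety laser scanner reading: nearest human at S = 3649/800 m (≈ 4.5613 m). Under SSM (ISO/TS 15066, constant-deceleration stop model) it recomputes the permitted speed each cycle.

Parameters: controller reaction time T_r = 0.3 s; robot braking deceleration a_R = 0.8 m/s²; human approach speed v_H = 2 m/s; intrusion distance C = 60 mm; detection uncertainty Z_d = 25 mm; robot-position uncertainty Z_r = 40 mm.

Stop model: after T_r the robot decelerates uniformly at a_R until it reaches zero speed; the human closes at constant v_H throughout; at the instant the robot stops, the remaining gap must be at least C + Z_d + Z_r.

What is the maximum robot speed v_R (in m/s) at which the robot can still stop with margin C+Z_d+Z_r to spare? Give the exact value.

v_R_max = 11/10 m/s = 1.1000 m/s

quadratic (5/8)·v² + (14/5)·v + (-3069/800) = 0
  disc = (14/5)² − 4·(5/8)·(-3069/800) = 27889/1600 ; √disc = 167/40
  v_R = (−(14/5) + 167/40) / (2·(5/8)) = 11/10 m/s
check:
braking lasts T_s = (11/10)/(4/5) = 1.3750 s
robot in T_r: 1.1000·0.3000 = 0.3300 m
robot covers 1.1000·1.3750 − ½·0.8000·1.3750² = 0.7562 m while stopping
human over T_r+T_s: 2.0000·(0.3000+1.3750) = 3.3500 m
residual clearance needed = 0.0600+0.0250+0.0400 = 0.1250 m
sum ≈ 0.3300+0.7562+3.3500+0.1250 ≈ 4.5613 m = S ✓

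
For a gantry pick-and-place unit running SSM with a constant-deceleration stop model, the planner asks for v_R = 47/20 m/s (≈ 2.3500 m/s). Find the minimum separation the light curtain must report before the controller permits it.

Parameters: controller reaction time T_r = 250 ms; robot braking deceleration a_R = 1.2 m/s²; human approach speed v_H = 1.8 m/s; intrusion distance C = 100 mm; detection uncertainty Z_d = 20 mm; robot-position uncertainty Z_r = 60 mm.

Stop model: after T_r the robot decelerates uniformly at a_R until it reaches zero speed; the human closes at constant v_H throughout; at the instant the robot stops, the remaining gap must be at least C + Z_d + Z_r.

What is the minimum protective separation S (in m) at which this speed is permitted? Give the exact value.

T_s = v_R/a_R = (47/20)/(6/5) = 1.9583 s
robot covers v_R·T_r = 2.3500·0.2500 = 0.5875 m before braking
robot covers 2.3500·1.9583 − ½·1.2000·1.9583² = 2.3010 m while stopping
human over T_r+T_s: 1.8000·(0.2500+1.9583) = 3.9750 m
residual clearance needed = 0.1000+0.0200+0.0600 = 0.1800 m
S_min ≈ 0.5875+2.3010+3.9750+0.1800  ⇒  S_min = 33809/4800 m

S_min = 33809/4800 m = 7.0435 m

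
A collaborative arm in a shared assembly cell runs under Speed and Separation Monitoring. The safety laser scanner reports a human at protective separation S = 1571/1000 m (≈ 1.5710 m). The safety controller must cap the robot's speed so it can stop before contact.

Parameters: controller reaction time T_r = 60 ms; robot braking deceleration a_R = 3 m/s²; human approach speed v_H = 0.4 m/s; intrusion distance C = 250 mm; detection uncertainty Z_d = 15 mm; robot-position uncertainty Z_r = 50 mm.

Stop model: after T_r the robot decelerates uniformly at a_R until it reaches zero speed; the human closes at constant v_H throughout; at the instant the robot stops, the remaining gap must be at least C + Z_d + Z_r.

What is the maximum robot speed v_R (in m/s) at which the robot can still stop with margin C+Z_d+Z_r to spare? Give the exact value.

v_R_max = 11/5 m/s = 2.2000 m/s

quadratic (1/6)·v² + (29/150)·v + (-154/125) = 0
  disc = (29/150)² − 4·(1/6)·(-154/125) = 19321/22500 ; √disc = 139/150
  v_R = (−(29/150) + 139/150) / (2·(1/6)) = 11/5 m/s
check:
T_s = v_R/a_R = (11/5)/3 = 0.7333 s
robot in T_r: 2.2000·0.0600 = 0.1320 m
robot under decel: 2.2000²/(2·3.0000) = 0.8067 m
human closes 0.4000·0.7933 = 0.3173 m
C+Z_d+Z_r = 0.2500+0.0150+0.0500 = 0.3150 m
sum ≈ 0.1320+0.8067+0.3173+0.3150 ≈ 1.5710 m = S ✓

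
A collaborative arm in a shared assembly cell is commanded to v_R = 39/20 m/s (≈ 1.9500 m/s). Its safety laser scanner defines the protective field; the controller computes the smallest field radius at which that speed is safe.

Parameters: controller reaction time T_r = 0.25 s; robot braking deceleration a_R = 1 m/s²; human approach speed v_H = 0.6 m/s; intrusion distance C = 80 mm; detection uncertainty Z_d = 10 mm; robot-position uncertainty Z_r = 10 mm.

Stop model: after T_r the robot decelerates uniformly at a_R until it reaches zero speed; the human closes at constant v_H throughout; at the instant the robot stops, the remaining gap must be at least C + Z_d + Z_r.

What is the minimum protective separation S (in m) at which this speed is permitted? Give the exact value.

T_s = v_R/a_R = (39/20)/1 = 1.9500 s
robot covers v_R·T_r = 1.9500·0.2500 = 0.4875 m before braking
robot under decel: 1.9500²/(2·1.0000) = 1.9013 m
human over T_r+T_s: 0.6000·(0.2500+1.9500) = 1.3200 m
residual clearance needed = 0.0800+0.0100+0.0100 = 0.1000 m
S_min ≈ 0.4875+1.9013+1.3200+0.1000  ⇒  S_min = 3047/800 m

S_min = 3047/800 m = 3.8087 m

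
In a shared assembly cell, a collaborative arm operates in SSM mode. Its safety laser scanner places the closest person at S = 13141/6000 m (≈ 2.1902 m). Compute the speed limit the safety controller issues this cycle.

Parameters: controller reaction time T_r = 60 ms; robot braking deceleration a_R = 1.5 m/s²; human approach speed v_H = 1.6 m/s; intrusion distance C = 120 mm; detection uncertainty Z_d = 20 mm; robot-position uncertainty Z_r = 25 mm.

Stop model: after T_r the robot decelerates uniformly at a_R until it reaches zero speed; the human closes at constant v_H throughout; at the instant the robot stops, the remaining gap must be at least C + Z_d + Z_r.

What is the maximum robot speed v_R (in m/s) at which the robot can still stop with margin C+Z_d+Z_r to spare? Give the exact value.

v_R_max = 5/4 m/s = 1.2500 m/s

collect terms ⇒ (1/3)·v_R² + (169/150)·v_R + (-463/240) = 0
  disc = (169/150)² − 4·(1/3)·(-463/240) = 2401/625 ; √disc = 49/25
  v_R = (−(169/150) + 49/25) / (2·(1/3)) = 5/4 m/s
check:
T_s = v_R/a_R = (5/4)/(3/2) = 0.8333 s
reaction-phase robot travel = 1.2500·0.0600 = 0.0750 m
robot covers 1.2500·0.8333 − ½·1.5000·0.8333² = 0.5208 m while stopping
person approaches 1.6000·(0.0600+0.8333) = 1.4293 m
margins: 0.1200+0.0200+0.0250 = 0.1650 m
sum ≈ 0.0750+0.5208+1.4293+0.1650 ≈ 2.1902 m = S ✓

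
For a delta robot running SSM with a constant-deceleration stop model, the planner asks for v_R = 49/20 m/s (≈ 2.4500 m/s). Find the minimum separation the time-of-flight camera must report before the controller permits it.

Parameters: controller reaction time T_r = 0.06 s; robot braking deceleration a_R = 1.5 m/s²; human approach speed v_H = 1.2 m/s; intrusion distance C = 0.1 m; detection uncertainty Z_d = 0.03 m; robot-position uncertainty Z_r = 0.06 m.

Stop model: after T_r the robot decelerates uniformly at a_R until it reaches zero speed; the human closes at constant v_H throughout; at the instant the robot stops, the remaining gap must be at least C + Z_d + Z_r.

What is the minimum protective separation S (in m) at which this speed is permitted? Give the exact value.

stop time T_s = (49/20)/(3/2) = 1.6333 s
robot covers v_R·T_r = 2.4500·0.0600 = 0.1470 m before braking
robot covers 2.4500·1.6333 − ½·1.5000·1.6333² = 2.0008 m while stopping
human over T_r+T_s: 1.2000·(0.0600+1.6333) = 2.0320 m
residual clearance needed = 0.1000+0.0300+0.0600 = 0.1900 m
S_min ≈ 0.1470+2.0008+2.0320+0.1900  ⇒  S_min = 26219/6000 m

S_min = 26219/6000 m = 4.3698 m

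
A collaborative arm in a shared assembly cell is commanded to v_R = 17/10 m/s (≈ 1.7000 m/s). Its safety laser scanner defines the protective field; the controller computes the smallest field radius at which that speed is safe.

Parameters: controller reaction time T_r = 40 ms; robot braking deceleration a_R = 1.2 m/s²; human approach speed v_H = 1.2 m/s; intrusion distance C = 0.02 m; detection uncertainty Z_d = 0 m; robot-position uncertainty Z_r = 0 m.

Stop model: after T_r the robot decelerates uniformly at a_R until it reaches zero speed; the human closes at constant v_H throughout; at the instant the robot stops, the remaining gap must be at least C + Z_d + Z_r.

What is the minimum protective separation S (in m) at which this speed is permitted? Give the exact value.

S_min = 18241/6000 m = 3.0402 m

braking lasts T_s = (17/10)/(6/5) = 1.4167 s
robot covers v_R·T_r = 1.7000·0.0400 = 0.0680 m before braking
braking distance = 1.7000²/(2·1.2000) = 1.2042 m
human closes 1.2000·1.4567 = 1.7480 m
C+Z_d+Z_r = 0.0200+0.0000+0.0000 = 0.0200 m
S_min ≈ 0.0680+1.2042+1.7480+0.0200  ⇒  S_min = 18241/6000 m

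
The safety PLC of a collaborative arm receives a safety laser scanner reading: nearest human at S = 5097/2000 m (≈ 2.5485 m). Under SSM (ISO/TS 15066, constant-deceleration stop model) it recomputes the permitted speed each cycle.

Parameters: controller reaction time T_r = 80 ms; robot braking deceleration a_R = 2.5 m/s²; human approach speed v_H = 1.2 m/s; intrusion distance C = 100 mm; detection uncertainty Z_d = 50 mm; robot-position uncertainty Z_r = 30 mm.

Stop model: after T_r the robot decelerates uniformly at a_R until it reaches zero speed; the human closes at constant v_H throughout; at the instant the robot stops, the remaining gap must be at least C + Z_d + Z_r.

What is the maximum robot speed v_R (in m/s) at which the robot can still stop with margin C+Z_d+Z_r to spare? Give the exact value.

v_R_max = 9/4 m/s = 2.2500 m/s

collect terms ⇒ (1/5)·v_R² + (14/25)·v_R + (-909/400) = 0
  disc = (14/25)² − 4·(1/5)·(-909/400) = 5329/2500 ; √disc = 73/50
  v_R = (−(14/25) + 73/50) / (2·(1/5)) = 9/4 m/s
check:
braking lasts T_s = (9/4)/(5/2) = 0.9000 s
reaction-phase robot travel = 2.2500·0.0800 = 0.1800 m
braking distance = 2.2500²/(2·2.5000) = 1.0125 m
human over T_r+T_s: 1.2000·(0.0800+0.9000) = 1.1760 m
margins: 0.1000+0.0500+0.0300 = 0.1800 m
sum ≈ 0.1800+1.0125+1.1760+0.1800 ≈ 2.5485 m = S ✓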